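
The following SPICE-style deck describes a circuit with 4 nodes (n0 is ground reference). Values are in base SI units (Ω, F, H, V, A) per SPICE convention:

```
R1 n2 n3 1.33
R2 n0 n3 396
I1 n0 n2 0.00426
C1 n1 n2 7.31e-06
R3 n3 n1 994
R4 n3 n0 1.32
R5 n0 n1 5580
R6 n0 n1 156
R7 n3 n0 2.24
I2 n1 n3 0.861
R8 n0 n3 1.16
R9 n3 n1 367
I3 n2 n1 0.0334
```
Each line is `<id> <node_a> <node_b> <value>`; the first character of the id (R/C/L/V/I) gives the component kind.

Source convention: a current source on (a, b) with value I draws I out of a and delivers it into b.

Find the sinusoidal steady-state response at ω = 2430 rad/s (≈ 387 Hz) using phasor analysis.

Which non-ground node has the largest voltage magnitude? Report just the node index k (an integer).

MNA unknowns: 3 node voltages V₁..V_3
R1: Y=0.7519+0.000j on G[2,3]
R2: Y=0.002525+0.000j on G[0,3]
I1: z[0]−=0.00426, z[2]+=0.00426
C1: Y=0.000+0.01776j on G[1,2]
R3: Y=0.001006+0.000j on G[3,1]
R4: Y=0.7576+0.000j on G[3,0]
R5: Y=0.0001792+0.000j on G[0,1]
R6: Y=0.006410+0.000j on G[0,1]
R7: Y=0.4464+0.000j on G[3,0]
I2: z[1]−=0.861, z[3]+=0.861
R8: Y=0.8621+0.000j on G[0,3]
R9: Y=0.002725+0.000j on G[3,1]
I3: z[2]−=0.0334, z[1]+=0.0334
solve → V1=-20.59+34.04j, V2=-0.7889-0.5762j, V3=0.06764-0.1084j

1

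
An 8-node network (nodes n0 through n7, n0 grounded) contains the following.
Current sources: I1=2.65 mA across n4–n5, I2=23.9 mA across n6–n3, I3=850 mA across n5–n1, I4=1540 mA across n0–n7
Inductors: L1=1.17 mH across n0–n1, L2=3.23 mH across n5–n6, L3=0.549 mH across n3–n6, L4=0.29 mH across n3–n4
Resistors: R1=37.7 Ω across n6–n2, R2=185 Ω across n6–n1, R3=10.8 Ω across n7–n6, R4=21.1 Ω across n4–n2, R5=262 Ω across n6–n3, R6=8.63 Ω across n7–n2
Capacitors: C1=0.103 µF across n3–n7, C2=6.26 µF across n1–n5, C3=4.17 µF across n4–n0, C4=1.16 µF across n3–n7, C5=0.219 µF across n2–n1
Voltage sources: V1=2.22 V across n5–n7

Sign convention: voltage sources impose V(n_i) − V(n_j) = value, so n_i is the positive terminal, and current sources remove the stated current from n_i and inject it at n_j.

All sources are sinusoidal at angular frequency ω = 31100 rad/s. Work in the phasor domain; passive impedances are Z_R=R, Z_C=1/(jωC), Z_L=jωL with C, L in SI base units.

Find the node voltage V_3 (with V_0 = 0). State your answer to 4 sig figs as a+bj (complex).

Element admittances at ω=31100 rad/s:
  I1: injects 0.00265 A into n5 (from n4)
  Y(L1) = 0.000-0.02748j S between n0,n1
  I2: injects 0.0239 A into n3 (from n6)
  Y(R1) = 0.02653+0.000j S between n6,n2
  Y(R2) = 0.005405+0.000j S between n6,n1
  Y(L2) = 0.000-0.009955j S between n5,n6
  Y(C1) = 0.000+0.003203j S between n3,n7
  Y(C2) = 0.000+0.1947j S between n1,n5
  Y(L3) = 0.000-0.05857j S between n3,n6
  Y(C3) = 0.000+0.1297j S between n4,n0
  Y(R3) = 0.09259+0.000j S between n7,n6
  Y(R4) = 0.04739+0.000j S between n4,n2
  Y(L4) = 0.000-0.1109j S between n3,n4
  Y(C4) = 0.000+0.03608j S between n3,n7
  I3: injects 0.85 A into n1 (from n5)
  I4: injects 1.54 A into n7 (from n0)
  Y(R5) = 0.003817+0.000j S between n6,n3
  Y(C5) = 0.000+0.006811j S between n2,n1
  Y(R6) = 0.1159+0.000j S between n7,n2
  V1: constraint V(n5)−V(n7) = 2.22
Assemble and solve the 8×8 MNA system:
  V(n1)=37.95+7.917j  V(n2)=23.42+6.530j  V(n3)=5.786-4.821j  V(n4)=8.042-10.20j  V(n5)=32.92+10.70j  V(n6)=19.48+14.47j  V(n7)=30.70+10.70j
  i(V1)=-0.2678+1.113j

5.786-4.821j V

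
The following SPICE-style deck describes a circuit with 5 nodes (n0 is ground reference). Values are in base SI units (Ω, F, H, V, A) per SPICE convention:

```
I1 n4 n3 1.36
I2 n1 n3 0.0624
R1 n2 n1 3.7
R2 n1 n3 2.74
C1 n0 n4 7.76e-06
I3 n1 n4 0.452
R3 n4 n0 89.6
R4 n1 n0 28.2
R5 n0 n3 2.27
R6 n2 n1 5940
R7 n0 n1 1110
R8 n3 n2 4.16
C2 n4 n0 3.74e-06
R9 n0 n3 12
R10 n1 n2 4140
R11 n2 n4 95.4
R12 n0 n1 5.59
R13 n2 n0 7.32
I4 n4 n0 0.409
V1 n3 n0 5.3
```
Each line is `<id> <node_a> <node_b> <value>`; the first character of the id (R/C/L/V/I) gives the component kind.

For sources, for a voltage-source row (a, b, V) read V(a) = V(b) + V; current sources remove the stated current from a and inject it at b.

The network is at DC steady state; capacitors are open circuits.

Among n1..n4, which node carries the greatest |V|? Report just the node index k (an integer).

4

MNA unknowns: 4 node voltages V₁..V_4 plus 1 source current (V1)
I1: z[4]−=1.36, z[3]+=1.36
I2: z[1]−=0.0624, z[3]+=0.0624
R1: Y=0.2703 on G[2,1]
R2: Y=0.3650 on G[1,3]
C1: Y=0.000 on G[0,4]
I3: z[1]−=0.452, z[4]+=0.452
R3: Y=0.01116 on G[4,0]
R4: Y=0.03546 on G[1,0]
R5: Y=0.4405 on G[0,3]
R6: Y=0.0001684 on G[2,1]
R7: Y=0.0009009 on G[0,1]
R8: Y=0.2404 on G[3,2]
C2: Y=0.000 on G[4,0]
R9: Y=0.08333 on G[0,3]
R10: Y=0.0002415 on G[1,2]
R11: Y=0.01048 on G[2,4]
R12: Y=0.1789 on G[0,1]
R13: Y=0.1366 on G[2,0]
I4: z[4]−=0.409, z[0]+=0.409
V1: row V3−V0=5.3, i_V1 at 3,0
solve → V1=2.279, V2=1.919, V3=5.300, V4=-59.92
aux → i_V1=-3.269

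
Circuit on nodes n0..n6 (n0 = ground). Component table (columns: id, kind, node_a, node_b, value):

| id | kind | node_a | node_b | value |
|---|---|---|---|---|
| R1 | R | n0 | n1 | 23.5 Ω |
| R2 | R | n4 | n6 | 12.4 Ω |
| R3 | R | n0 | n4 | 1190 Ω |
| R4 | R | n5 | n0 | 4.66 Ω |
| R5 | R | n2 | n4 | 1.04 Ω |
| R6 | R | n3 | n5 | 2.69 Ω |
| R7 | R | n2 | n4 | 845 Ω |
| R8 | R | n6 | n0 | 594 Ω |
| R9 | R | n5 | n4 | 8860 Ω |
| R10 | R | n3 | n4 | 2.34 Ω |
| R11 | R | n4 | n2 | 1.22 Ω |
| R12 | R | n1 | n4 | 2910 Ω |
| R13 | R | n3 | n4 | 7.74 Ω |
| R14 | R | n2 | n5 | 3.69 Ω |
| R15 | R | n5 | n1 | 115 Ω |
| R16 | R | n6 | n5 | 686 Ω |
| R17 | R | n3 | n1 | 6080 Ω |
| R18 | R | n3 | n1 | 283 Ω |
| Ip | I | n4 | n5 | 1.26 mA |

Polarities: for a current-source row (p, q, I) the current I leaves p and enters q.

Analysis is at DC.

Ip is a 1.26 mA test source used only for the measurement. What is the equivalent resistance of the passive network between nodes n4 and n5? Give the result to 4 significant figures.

R_eq = 2.157 Ω

MNA unknowns: 6 node voltages V₁..V_6
R1: Y=0.04255 on G[0,1]
R2: Y=0.08065 on G[4,6]
R3: Y=0.0008403 on G[0,4]
R4: Y=0.2146 on G[5,0]
R5: Y=0.9615 on G[2,4]
R6: Y=0.3717 on G[3,5]
R7: Y=0.001183 on G[2,4]
R8: Y=0.001684 on G[6,0]
R9: Y=0.0001129 on G[5,4]
R10: Y=0.4274 on G[3,4]
R11: Y=0.8197 on G[4,2]
R12: Y=0.0003436 on G[1,4]
R13: Y=0.1292 on G[3,4]
R14: Y=0.2710 on G[2,5]
R15: Y=0.008696 on G[5,1]
R16: Y=0.001458 on G[6,5]
R17: Y=0.0001645 on G[3,1]
R18: Y=0.003534 on G[3,1]
Ip: z[4]−=0.00126, z[5]+=0.00126
solve → V1=-0.0001133, V2=-0.002306, V3=-0.001571, V4=-0.002665, V5=5.302e-05, V6=-0.002564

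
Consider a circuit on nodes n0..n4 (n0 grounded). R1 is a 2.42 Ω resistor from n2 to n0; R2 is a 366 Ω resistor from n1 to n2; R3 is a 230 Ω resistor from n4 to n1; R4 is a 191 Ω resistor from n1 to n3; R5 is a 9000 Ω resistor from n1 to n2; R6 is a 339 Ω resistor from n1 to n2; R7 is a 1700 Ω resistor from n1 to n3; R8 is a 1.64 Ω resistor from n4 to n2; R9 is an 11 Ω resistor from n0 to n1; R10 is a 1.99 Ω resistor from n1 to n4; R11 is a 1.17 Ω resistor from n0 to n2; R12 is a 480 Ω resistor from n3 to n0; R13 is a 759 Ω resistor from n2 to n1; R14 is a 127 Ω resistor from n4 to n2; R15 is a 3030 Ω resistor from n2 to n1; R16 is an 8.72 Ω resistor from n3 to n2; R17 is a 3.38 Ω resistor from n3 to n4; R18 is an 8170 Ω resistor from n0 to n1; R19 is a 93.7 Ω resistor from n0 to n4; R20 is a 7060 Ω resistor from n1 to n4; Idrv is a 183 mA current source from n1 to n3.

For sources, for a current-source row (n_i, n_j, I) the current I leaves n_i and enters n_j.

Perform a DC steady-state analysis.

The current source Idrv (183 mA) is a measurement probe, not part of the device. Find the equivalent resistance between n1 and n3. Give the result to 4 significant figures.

R_eq = 4.016 Ω

MNA unknowns: 4 node voltages V₁..V_4
R1: Y=0.4132 on G[2,0]
R2: Y=0.002732 on G[1,2]
R3: Y=0.004348 on G[4,1]
R4: Y=0.005236 on G[1,3]
R5: Y=0.0001111 on G[1,2]
R6: Y=0.002950 on G[1,2]
R7: Y=0.0005882 on G[1,3]
R8: Y=0.6098 on G[4,2]
R9: Y=0.09091 on G[0,1]
R10: Y=0.5025 on G[1,4]
R11: Y=0.8547 on G[0,2]
R12: Y=0.002083 on G[3,0]
R13: Y=0.001318 on G[2,1]
R14: Y=0.007874 on G[4,2]
R15: Y=0.0003300 on G[2,1]
R16: Y=0.1147 on G[3,2]
R17: Y=0.2959 on G[3,4]
R18: Y=0.0001224 on G[0,1]
R19: Y=0.01067 on G[0,4]
R20: Y=0.0001416 on G[1,4]
Idrv: z[1]−=0.183, z[3]+=0.183
solve → V1=-0.3019, V2=0.02104, V3=0.4330, V4=-0.008375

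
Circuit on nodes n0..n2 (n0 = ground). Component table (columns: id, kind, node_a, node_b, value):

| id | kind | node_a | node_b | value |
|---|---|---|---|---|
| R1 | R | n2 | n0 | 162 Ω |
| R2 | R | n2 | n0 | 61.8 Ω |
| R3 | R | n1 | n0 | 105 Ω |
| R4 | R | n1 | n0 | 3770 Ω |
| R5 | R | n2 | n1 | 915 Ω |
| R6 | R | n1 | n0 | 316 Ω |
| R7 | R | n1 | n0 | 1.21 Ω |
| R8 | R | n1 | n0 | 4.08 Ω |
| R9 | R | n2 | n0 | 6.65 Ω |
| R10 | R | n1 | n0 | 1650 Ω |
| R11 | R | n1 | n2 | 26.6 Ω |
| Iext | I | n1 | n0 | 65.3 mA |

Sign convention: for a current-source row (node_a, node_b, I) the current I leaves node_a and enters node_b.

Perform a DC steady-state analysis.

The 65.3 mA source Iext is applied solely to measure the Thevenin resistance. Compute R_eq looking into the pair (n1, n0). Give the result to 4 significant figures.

R_eq = 0.8955 Ω

MNA unknowns: 2 node voltages V₁..V_2
R1: Y=0.006173 on G[2,0]
R2: Y=0.01618 on G[2,0]
R3: Y=0.009524 on G[1,0]
R4: Y=0.0002653 on G[1,0]
R5: Y=0.001093 on G[2,1]
R6: Y=0.003165 on G[1,0]
R7: Y=0.8264 on G[1,0]
R8: Y=0.2451 on G[1,0]
R9: Y=0.1504 on G[2,0]
R10: Y=0.0006061 on G[1,0]
R11: Y=0.03759 on G[1,2]
Iext: z[1]−=0.0653, z[0]+=0.0653
solve → V1=-0.05848, V2=-0.01070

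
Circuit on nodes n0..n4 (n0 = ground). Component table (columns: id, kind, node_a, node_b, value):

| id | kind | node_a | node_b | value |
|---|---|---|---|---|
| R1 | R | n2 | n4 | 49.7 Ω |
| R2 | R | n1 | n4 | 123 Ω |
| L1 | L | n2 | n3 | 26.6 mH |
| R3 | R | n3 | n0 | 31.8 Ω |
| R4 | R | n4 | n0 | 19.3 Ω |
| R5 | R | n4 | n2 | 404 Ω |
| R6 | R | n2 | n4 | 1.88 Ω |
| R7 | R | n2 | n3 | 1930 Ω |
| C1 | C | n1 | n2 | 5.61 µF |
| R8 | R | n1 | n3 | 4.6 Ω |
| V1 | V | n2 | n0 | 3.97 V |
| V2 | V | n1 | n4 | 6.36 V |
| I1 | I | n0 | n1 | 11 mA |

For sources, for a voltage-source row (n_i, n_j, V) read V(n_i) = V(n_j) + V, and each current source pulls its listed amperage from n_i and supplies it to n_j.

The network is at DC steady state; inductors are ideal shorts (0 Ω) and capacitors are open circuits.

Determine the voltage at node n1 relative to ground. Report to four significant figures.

Apply KCL at each of the 4 non-ground nodes and solve the resulting linear system.
Node n1: branches {R2, C1, R8, V2, I1} → V_1 = 8.415
Node n2: branches {R1, L1, R5, R6, R7, C1, V1} → V_2 = 3.970
Node n3: branches {L1, R3, R7, R8} → V_3 = 3.970
Node n4: branches {R1, R2, R4, R5, R6, V2} → V_4 = 2.055
Source currents: i(L1)=-0.8415, i(V1)=-0.2203, i(V2)=-1.007

8.415 V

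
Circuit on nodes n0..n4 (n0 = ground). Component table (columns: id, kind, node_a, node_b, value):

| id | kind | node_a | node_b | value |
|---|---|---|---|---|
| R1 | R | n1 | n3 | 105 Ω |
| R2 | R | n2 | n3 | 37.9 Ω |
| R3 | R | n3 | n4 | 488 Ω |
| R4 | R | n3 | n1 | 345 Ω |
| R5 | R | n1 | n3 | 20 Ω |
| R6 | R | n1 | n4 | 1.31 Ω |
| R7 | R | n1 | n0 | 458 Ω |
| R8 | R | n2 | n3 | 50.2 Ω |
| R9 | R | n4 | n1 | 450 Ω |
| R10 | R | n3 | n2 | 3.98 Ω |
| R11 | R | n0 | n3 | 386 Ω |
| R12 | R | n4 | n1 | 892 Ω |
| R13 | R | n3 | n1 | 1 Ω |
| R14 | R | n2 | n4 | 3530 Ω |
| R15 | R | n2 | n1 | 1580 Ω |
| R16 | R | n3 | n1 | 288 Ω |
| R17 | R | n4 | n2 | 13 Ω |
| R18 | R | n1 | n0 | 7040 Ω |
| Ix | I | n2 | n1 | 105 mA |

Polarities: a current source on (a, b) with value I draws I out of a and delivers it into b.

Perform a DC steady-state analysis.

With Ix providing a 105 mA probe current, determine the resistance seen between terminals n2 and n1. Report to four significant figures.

R_eq = 3.295 Ω

Element admittances at DC:
  Y(R1) = 0.009524 S between n1,n3
  Y(R2) = 0.02639 S between n2,n3
  Y(R3) = 0.002049 S between n3,n4
  Y(R4) = 0.002899 S between n3,n1
  Y(R5) = 0.05000 S between n1,n3
  Y(R6) = 0.7634 S between n1,n4
  Y(R7) = 0.002183 S between n1,n0
  Y(R8) = 0.01992 S between n2,n3
  Y(R9) = 0.002222 S between n4,n1
  Y(R10) = 0.2513 S between n3,n2
  Y(R11) = 0.002591 S between n0,n3
  Y(R12) = 0.001121 S between n4,n1
  Y(R13) = 1.000 S between n3,n1
  Y(R14) = 0.0002833 S between n2,n4
  Y(R15) = 0.0006329 S between n2,n1
  Y(R16) = 0.003472 S between n3,n1
  Y(R17) = 0.07692 S between n4,n2
  Y(R18) = 0.0001420 S between n1,n0
  Ix: injects 0.105 A into n1 (from n2)
Assemble and solve the 4×4 MNA system:
  V(n1)=0.03972  V(n2)=-0.3063  V(n3)=-0.03565  V(n4)=0.007961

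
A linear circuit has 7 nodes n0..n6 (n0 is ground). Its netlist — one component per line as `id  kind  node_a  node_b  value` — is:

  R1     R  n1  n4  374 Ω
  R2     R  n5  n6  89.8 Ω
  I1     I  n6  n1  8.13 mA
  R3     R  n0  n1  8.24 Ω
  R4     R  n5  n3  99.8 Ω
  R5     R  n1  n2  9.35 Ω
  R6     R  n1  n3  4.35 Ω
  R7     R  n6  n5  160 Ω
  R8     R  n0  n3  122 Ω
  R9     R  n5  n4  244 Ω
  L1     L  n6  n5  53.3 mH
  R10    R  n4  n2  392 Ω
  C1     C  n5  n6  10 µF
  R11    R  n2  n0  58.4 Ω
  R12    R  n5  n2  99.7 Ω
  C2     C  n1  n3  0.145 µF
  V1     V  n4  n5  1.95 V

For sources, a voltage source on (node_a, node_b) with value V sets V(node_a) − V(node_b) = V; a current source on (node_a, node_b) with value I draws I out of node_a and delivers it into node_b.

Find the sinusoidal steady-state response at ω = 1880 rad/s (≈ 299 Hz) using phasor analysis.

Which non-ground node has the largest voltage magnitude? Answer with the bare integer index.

MNA unknowns: 6 node voltages V₁..V_6 plus 1 source current (V1)
R1: Y=0.002674+0.000j on G[1,4]
R2: Y=0.01114+0.000j on G[5,6]
I1: z[6]−=0.00813, z[1]+=0.00813
R3: Y=0.1214+0.000j on G[0,1]
R4: Y=0.01002+0.000j on G[5,3]
R5: Y=0.1070+0.000j on G[1,2]
R6: Y=0.2299+0.000j on G[1,3]
R7: Y=0.006250+0.000j on G[6,5]
R8: Y=0.008197+0.000j on G[0,3]
R9: Y=0.004098+0.000j on G[5,4]
L1: Y=0.000-0.009980j on G[6,5]
R10: Y=0.002551+0.000j on G[4,2]
C1: Y=0.000+0.01880j on G[5,6]
R11: Y=0.01712+0.000j on G[2,0]
R12: Y=0.01003+0.000j on G[5,2]
C2: Y=0.000+0.0002726j on G[1,3]
V1: row V4−V5=1.95, i_V1 at 4,5
solve → V1=0.005645-2.102e-06j, V2=-0.02805-5.141e-07j, V3=-0.02498+3.220e-05j, V4=1.202+1.229e-05j, V5=-0.7480+1.229e-05j, V6=-1.120+0.1887j
aux → i_V1=-0.01433-7.112e-08j

4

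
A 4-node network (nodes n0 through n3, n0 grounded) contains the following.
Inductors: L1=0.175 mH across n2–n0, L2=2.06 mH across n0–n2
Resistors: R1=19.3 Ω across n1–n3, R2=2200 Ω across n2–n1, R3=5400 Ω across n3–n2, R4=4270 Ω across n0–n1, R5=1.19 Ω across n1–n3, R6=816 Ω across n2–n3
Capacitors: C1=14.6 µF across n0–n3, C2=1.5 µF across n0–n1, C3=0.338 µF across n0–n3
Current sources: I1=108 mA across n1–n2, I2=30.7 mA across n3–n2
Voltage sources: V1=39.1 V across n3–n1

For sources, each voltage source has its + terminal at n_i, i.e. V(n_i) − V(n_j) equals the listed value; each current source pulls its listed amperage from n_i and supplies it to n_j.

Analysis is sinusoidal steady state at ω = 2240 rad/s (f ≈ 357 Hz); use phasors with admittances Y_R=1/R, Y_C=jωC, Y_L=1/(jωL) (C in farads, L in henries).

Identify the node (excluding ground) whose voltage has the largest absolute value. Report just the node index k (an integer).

1

Element admittances at ω=2240 rad/s:
  Y(L1) = 0.000-2.551j S between n2,n0
  Y(R1) = 0.05181+0.000j S between n1,n3
  Y(L2) = 0.000-0.2167j S between n0,n2
  Y(C1) = 0.000+0.03270j S between n0,n3
  Y(C2) = 0.000+0.003360j S between n0,n1
  Y(R2) = 0.0004545+0.000j S between n2,n1
  Y(R3) = 0.0001852+0.000j S between n3,n2
  Y(R4) = 0.0002342+0.000j S between n0,n1
  I1: injects 0.108 A into n2 (from n1)
  Y(R5) = 0.8403+0.000j S between n1,n3
  Y(C3) = 0.000+0.0007571j S between n0,n3
  Y(R6) = 0.001225+0.000j S between n2,n3
  I2: injects 0.0307 A into n2 (from n3)
  V1: constraint V(n3)−V(n1) = 39.1
Assemble and solve the 4×4 MNA system:
  V(n1)=-35.71+3.229j  V(n2)=-0.002145+0.04598j  V(n3)=3.386+3.229j
  i(V1)=-34.81-0.1178j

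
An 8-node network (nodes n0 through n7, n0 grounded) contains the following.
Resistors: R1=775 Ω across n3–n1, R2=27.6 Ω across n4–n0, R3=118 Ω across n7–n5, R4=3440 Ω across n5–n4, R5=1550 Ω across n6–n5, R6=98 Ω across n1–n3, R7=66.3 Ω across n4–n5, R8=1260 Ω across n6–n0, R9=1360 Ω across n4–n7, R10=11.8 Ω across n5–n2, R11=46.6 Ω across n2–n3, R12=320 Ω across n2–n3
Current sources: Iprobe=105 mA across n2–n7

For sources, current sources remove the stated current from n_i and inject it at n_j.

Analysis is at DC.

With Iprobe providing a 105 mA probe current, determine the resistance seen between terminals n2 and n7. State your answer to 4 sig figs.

MNA unknowns: 7 node voltages V₁..V_7
R1: Y=0.001290 on G[3,1]
R2: Y=0.03623 on G[4,0]
R3: Y=0.008475 on G[7,5]
R4: Y=0.0002907 on G[5,4]
R5: Y=0.0006452 on G[6,5]
R6: Y=0.01020 on G[1,3]
R7: Y=0.01508 on G[4,5]
R8: Y=0.0007937 on G[6,0]
R9: Y=0.0007353 on G[4,7]
R10: Y=0.08475 on G[5,2]
R11: Y=0.02146 on G[2,3]
R12: Y=0.003125 on G[2,3]
Iprobe: z[2]−=0.105, z[7]+=0.105
solve → V1=-1.745, V2=-1.745, V3=-1.745, V4=0.004971, V5=-0.5061, V6=-0.2269, V7=10.94

R_eq = 120.8 Ω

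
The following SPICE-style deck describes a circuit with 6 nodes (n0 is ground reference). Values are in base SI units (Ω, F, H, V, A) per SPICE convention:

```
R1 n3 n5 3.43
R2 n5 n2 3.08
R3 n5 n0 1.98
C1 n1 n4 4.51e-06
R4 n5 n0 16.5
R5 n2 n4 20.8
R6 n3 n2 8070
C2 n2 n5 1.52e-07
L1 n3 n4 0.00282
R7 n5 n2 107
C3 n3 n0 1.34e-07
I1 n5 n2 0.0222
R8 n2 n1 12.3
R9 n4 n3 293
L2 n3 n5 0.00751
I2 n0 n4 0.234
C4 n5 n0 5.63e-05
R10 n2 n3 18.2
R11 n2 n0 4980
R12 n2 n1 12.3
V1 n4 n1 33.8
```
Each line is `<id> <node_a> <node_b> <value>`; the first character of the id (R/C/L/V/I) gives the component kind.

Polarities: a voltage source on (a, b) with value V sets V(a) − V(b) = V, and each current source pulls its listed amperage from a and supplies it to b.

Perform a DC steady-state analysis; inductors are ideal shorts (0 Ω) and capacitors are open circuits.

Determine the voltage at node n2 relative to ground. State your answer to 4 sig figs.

-8.707 V

MNA unknowns: 5 node voltages V₁..V_5 plus 3 source currents (L1, L2, V1)
R1: Y=0.2915 on G[3,5]
R2: Y=0.3247 on G[5,2]
R3: Y=0.5051 on G[5,0]
C1: Y=0.000 on G[1,4]
R4: Y=0.06061 on G[5,0]
R5: Y=0.04808 on G[2,4]
R6: Y=0.0001239 on G[3,2]
C2: Y=0.000 on G[2,5]
L1: row V3−V4=0, i_L1 at 3,4
R7: Y=0.009346 on G[5,2]
C3: Y=0.000 on G[3,0]
I1: z[5]−=0.0222, z[2]+=0.0222
R8: Y=0.08130 on G[2,1]
R9: Y=0.003413 on G[4,3]
L2: row V3−V5=0, i_L2 at 3,5
I2: z[0]−=0.234, z[4]+=0.234
C4: Y=0.000 on G[5,0]
R10: Y=0.05495 on G[2,3]
R11: Y=0.0002008 on G[2,0]
R12: Y=0.08130 on G[2,1]
V1: row V4−V1=33.8, i_V1 at 4,1
solve → V1=-33.38, V2=-8.707, V3=0.4168, V4=0.4168, V5=0.4168
aux → i_L1=-3.808, i_L2=3.305, i_V1=-4.012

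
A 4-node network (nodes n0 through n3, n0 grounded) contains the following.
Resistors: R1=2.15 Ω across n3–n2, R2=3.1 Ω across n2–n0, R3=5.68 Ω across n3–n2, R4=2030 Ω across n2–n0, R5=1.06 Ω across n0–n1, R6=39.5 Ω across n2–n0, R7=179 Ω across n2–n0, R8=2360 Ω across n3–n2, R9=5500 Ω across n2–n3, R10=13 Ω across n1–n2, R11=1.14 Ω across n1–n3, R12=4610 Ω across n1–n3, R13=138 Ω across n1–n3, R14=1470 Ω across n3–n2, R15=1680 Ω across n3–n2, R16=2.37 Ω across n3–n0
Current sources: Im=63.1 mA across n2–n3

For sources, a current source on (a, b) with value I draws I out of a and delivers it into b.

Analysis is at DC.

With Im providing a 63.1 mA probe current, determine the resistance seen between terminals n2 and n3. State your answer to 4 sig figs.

Element admittances at DC:
  Y(R1) = 0.4651 S between n3,n2
  Y(R2) = 0.3226 S between n2,n0
  Y(R3) = 0.1761 S between n3,n2
  Y(R4) = 0.0004926 S between n2,n0
  Y(R5) = 0.9434 S between n0,n1
  Y(R6) = 0.02532 S between n2,n0
  Y(R7) = 0.005587 S between n2,n0
  Y(R8) = 0.0004237 S between n3,n2
  Y(R9) = 0.0001818 S between n2,n3
  Y(R10) = 0.07692 S between n1,n2
  Y(R11) = 0.8772 S between n1,n3
  Y(R12) = 0.0002169 S between n1,n3
  Y(R13) = 0.007246 S between n1,n3
  Y(R14) = 0.0006803 S between n3,n2
  Y(R15) = 0.0005952 S between n3,n2
  Y(R16) = 0.4219 S between n3,n0
  Im: injects 0.0631 A into n3 (from n2)
Assemble and solve the 3×3 MNA system:
  V(n1)=0.007832  V(n2)=-0.04572  V(n3)=0.02084

R_eq = 1.055 Ω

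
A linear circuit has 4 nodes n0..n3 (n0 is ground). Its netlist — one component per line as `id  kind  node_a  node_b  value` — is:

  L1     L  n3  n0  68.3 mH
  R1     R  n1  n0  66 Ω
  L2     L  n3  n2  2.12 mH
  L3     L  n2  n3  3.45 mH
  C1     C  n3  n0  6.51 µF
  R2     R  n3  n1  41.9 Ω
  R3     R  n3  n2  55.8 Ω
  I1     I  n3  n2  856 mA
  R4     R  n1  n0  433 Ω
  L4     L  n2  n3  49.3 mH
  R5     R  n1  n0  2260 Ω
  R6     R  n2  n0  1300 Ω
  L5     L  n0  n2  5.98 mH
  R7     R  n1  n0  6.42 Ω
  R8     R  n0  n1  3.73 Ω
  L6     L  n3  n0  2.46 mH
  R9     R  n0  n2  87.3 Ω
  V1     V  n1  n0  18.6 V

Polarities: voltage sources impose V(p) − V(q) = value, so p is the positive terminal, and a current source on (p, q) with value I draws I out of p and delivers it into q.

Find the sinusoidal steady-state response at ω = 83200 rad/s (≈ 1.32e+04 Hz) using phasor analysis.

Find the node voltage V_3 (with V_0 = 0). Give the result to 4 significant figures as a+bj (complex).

MNA unknowns: 3 node voltages V₁..V_3 plus 1 source current (V1)
L1: Y=0.000-0.0001760j on G[3,0]
R1: Y=0.01515+0.000j on G[1,0]
L2: Y=0.000-0.005669j on G[3,2]
L3: Y=0.000-0.003484j on G[2,3]
C1: Y=0.000+0.5416j on G[3,0]
R2: Y=0.02387+0.000j on G[3,1]
R3: Y=0.01792+0.000j on G[3,2]
I1: z[3]−=0.856, z[2]+=0.856
R4: Y=0.002309+0.000j on G[1,0]
L4: Y=0.000-0.0002438j on G[2,3]
R5: Y=0.0004425+0.000j on G[1,0]
R6: Y=0.0007692+0.000j on G[2,0]
L5: Y=0.000-0.002010j on G[0,2]
R7: Y=0.1558+0.000j on G[1,0]
R8: Y=0.2681+0.000j on G[0,1]
L6: Y=0.000-0.004886j on G[3,0]
R9: Y=0.01145+0.000j on G[0,2]
V1: row V1−V0=18.6, i_V1 at 1,0
solve → V1=18.60+0.000j, V2=24.75+9.262j, V3=-0.1079-0.2335j
aux → i_V1=-8.663-0.005572j

-0.1079-0.2335j V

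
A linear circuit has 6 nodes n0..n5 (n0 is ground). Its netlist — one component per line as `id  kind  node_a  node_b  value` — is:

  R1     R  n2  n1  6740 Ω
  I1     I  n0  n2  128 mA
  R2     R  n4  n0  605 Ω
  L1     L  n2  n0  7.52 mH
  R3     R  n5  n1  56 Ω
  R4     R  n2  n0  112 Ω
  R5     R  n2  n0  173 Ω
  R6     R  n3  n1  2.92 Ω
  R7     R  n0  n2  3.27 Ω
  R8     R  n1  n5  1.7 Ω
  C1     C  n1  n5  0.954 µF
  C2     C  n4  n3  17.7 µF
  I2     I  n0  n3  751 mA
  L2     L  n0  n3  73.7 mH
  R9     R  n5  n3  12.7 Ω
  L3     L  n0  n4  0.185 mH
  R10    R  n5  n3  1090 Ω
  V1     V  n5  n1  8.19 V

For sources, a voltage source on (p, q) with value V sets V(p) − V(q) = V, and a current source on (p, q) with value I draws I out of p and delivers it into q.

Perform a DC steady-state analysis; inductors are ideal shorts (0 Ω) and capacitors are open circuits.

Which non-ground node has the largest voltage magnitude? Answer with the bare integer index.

5

Apply KCL at each of the 5 non-ground nodes and solve the resulting linear system.
Node n1: branches {R1, R3, R6, R8, C1, V1} → V_1 = -1.545
Node n2: branches {R1, I1, L1, R4, R5, R7} → V_2 = 0.000
Node n3: branches {R6, C2, I2, L2, R9, R10} → V_3 = 0.000
Node n4: branches {R2, C2, L3} → V_4 = 0.000
Node n5: branches {R3, R8, C1, R9, R10, V1} → V_5 = 6.645
Source currents: i(L1)=0.1278, i(L2)=-0.7512, i(L3)=0.000, i(V1)=-5.493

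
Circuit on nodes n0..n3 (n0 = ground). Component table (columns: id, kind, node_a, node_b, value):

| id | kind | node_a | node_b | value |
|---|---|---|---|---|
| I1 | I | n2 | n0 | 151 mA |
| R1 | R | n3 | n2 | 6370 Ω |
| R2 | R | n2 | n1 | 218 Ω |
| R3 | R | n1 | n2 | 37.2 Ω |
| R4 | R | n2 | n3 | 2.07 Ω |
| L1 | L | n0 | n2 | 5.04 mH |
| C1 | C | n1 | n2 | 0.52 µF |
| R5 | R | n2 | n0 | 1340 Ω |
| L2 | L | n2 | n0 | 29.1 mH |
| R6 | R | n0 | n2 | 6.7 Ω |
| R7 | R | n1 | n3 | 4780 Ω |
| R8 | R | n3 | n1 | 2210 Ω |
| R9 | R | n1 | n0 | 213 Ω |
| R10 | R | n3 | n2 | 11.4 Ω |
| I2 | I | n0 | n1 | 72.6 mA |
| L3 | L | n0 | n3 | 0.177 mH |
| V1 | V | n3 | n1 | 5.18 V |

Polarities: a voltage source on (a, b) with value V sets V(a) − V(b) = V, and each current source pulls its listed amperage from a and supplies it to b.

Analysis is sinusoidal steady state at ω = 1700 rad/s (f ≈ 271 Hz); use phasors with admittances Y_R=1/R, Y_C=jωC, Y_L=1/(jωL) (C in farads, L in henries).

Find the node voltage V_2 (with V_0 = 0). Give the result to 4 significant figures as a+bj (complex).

-0.3937-0.07364j V

MNA unknowns: 3 node voltages V₁..V_3 plus 1 source current (V1)
I1: z[2]−=0.151, z[0]+=0.151
R1: Y=0.0001570+0.000j on G[3,2]
R2: Y=0.004587+0.000j on G[2,1]
R3: Y=0.02688+0.000j on G[1,2]
R4: Y=0.4831+0.000j on G[2,3]
L1: Y=0.000-0.1167j on G[0,2]
C1: Y=0.000+0.0008840j on G[1,2]
R5: Y=0.0007463+0.000j on G[2,0]
L2: Y=0.000-0.02021j on G[2,0]
R6: Y=0.1493+0.000j on G[0,2]
R7: Y=0.0002092+0.000j on G[1,3]
R8: Y=0.0004525+0.000j on G[3,1]
R9: Y=0.004695+0.000j on G[1,0]
R10: Y=0.08772+0.000j on G[3,2]
I2: z[0]−=0.0726, z[1]+=0.0726
L3: Y=0.000-3.323j on G[0,3]
V1: row V3−V1=5.18, i_V1 at 3,1
solve → V1=-5.167+0.004512j, V2=-0.3937-0.07364j, V3=0.01290+0.004512j
aux → i_V1=-0.2506-0.001739j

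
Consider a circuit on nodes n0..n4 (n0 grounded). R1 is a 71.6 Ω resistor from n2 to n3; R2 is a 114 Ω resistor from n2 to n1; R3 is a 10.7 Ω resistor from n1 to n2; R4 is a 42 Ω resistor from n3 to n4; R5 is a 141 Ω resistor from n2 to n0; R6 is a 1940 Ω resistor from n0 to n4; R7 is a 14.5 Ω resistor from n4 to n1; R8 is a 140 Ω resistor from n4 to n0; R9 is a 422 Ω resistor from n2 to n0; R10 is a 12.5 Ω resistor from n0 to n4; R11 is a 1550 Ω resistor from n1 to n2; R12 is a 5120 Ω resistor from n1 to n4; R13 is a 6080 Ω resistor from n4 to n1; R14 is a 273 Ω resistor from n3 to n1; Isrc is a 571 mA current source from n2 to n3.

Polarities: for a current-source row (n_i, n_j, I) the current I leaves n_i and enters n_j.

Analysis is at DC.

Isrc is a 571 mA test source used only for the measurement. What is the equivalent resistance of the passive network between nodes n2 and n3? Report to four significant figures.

MNA unknowns: 4 node voltages V₁..V_4
R1: Y=0.01397 on G[2,3]
R2: Y=0.008772 on G[2,1]
R3: Y=0.09346 on G[1,2]
R4: Y=0.02381 on G[3,4]
R5: Y=0.007092 on G[2,0]
R6: Y=0.0005155 on G[0,4]
R7: Y=0.06897 on G[4,1]
R8: Y=0.007143 on G[4,0]
R9: Y=0.002370 on G[2,0]
R10: Y=0.08000 on G[0,4]
R11: Y=0.0006452 on G[1,2]
R12: Y=0.0001953 on G[1,4]
R13: Y=0.0001645 on G[4,1]
R14: Y=0.003663 on G[3,1]
Isrc: z[2]−=0.571, z[3]+=0.571
solve → V1=-2.645, V2=-5.340, V3=12.08, V4=0.5764

R_eq = 30.50 Ω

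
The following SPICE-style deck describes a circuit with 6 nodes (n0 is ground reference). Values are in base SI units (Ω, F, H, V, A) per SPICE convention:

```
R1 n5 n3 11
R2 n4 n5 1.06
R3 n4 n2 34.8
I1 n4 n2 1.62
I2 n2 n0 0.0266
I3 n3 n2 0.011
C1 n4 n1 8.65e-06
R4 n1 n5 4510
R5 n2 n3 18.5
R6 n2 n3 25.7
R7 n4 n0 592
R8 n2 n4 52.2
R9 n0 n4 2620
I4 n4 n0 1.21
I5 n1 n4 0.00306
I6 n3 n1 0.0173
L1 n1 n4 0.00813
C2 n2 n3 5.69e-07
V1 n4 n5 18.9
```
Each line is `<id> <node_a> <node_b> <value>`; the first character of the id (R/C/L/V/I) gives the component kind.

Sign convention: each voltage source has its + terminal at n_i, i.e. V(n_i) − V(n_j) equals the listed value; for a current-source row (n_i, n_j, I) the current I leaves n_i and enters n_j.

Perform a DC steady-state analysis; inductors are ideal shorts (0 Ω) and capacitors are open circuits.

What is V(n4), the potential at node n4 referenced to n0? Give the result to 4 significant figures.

MNA unknowns: 5 node voltages V₁..V_5 plus 2 source currents (L1, V1)
R1: Y=0.09091 on G[5,3]
R2: Y=0.9434 on G[4,5]
R3: Y=0.02874 on G[4,2]
I1: z[4]−=1.62, z[2]+=1.62
I2: z[2]−=0.0266, z[0]+=0.0266
I3: z[3]−=0.011, z[2]+=0.011
C1: Y=0.000 on G[4,1]
R4: Y=0.0002217 on G[1,5]
R5: Y=0.05405 on G[2,3]
R6: Y=0.03891 on G[2,3]
R7: Y=0.001689 on G[4,0]
R8: Y=0.01916 on G[2,4]
R9: Y=0.0003817 on G[0,4]
I4: z[4]−=1.21, z[0]+=1.21
I5: z[1]−=0.00306, z[4]+=0.00306
I6: z[3]−=0.0173, z[1]+=0.0173
L1: row V1−V4=0, i_L1 at 1,4
C2: Y=0.000 on G[2,3]
V1: row V4−V5=18.9, i_V1 at 4,5
solve → V1=-597.1, V2=-589.5, V3=-602.8, V4=-597.1, V5=-616.0
aux → i_L1=0.01005, i_V1=-19.04

-597.1 V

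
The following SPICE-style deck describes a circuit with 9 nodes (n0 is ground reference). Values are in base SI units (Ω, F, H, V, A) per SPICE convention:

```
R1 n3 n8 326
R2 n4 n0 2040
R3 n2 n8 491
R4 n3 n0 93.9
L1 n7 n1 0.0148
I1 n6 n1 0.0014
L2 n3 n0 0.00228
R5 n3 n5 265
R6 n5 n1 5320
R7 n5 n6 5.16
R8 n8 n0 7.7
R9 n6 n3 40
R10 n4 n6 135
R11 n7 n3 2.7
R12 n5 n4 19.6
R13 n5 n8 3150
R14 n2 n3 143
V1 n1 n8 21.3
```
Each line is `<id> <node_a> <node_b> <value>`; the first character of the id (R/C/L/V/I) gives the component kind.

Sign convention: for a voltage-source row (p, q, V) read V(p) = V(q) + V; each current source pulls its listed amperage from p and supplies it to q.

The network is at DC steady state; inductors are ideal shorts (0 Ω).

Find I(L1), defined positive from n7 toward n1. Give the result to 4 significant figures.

Element admittances at DC:
  Y(R1) = 0.003067 S between n3,n8
  Y(R2) = 0.0004902 S between n4,n0
  Y(R3) = 0.002037 S between n2,n8
  Y(R4) = 0.01065 S between n3,n0
  L1: short n7↔n1 (DC inductor)
  I1: injects 0.0014 A into n1 (from n6)
  L2: short n3↔n0 (DC inductor)
  Y(R5) = 0.003774 S between n3,n5
  Y(R6) = 0.0001880 S between n5,n1
  Y(R7) = 0.1938 S between n5,n6
  Y(R8) = 0.1299 S between n8,n0
  Y(R9) = 0.02500 S between n6,n3
  Y(R10) = 0.007407 S between n4,n6
  Y(R11) = 0.3704 S between n7,n3
  Y(R12) = 0.05102 S between n5,n4
  Y(R13) = 0.0003175 S between n5,n8
  Y(R14) = 0.006993 S between n2,n3
  V1: constraint V(n1)−V(n8) = 21.3
Assemble and solve the 11×11 MNA system:
  V(n1)=5.685  V(n2)=-3.522  V(n3)=0.000  V(n4)=-0.1868  V(n5)=-0.1903  V(n6)=-0.1753  V(n7)=5.685  V(n8)=-15.61
  i(L1)=-2.106  i(L2)=2.028  i(V1)=-2.105

-2.106 A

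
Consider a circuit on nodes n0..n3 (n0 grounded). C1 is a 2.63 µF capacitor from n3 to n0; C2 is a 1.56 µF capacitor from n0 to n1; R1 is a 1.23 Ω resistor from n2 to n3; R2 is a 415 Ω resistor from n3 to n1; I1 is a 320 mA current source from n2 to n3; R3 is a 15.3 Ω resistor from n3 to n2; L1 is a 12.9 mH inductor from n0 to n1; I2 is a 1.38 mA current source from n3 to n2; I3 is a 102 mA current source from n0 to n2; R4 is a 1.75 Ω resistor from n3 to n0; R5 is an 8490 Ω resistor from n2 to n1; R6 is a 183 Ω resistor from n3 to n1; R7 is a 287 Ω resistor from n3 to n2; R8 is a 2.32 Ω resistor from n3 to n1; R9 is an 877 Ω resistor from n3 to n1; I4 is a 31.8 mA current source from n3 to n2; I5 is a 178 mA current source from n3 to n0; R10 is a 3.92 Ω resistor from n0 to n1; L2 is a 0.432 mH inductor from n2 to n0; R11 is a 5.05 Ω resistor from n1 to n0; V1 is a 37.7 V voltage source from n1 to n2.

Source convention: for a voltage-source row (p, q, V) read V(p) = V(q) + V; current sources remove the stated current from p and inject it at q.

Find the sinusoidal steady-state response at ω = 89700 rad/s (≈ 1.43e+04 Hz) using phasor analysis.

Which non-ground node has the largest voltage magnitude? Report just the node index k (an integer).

Apply KCL at each of the 3 non-ground nodes and solve the resulting linear system.
Node n1: branches {C2, R2, L1, R5, R6, R8, R9, R10, R11, V1} → V_1 = 11.63-0.8883j
Node n2: branches {R1, I1, R3, I2, I3, R5, R7, I4, L2, V1} → V_2 = -26.07-0.8883j
Node n3: branches {C1, R1, R2, I1, R3, I2, R4, R6, R7, R8, R9, I4, I5} → V_3 = -9.312+0.5401j
Source currents: i(V1)=-14.62-0.5869j

2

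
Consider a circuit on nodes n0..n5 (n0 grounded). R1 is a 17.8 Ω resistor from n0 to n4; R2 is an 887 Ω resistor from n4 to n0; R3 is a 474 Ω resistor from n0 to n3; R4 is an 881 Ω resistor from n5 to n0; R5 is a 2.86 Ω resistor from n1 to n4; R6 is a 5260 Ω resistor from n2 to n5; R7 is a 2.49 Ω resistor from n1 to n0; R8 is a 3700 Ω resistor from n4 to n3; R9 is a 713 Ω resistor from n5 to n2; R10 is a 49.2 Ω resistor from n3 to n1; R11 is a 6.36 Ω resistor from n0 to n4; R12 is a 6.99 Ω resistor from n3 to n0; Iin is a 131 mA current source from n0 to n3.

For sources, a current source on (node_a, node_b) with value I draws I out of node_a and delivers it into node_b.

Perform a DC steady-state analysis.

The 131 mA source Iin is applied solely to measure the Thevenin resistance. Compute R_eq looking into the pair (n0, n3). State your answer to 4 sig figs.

R_eq = 6.060 Ω

Element admittances at DC:
  Y(R1) = 0.05618 S between n0,n4
  Y(R2) = 0.001127 S between n4,n0
  Y(R3) = 0.002110 S between n0,n3
  Y(R4) = 0.001135 S between n5,n0
  Y(R5) = 0.3497 S between n1,n4
  Y(R6) = 0.0001901 S between n2,n5
  Y(R7) = 0.4016 S between n1,n0
  Y(R8) = 0.0002703 S between n4,n3
  Y(R9) = 0.001403 S between n5,n2
  Y(R10) = 0.02033 S between n3,n1
  Y(R11) = 0.1572 S between n0,n4
  Y(R12) = 0.1431 S between n3,n0
  Iin: injects 0.131 A into n3 (from n0)
Assemble and solve the 5×5 MNA system:
  V(n1)=0.02931  V(n2)=0.000  V(n3)=0.7939  V(n4)=0.01854  V(n5)=0.000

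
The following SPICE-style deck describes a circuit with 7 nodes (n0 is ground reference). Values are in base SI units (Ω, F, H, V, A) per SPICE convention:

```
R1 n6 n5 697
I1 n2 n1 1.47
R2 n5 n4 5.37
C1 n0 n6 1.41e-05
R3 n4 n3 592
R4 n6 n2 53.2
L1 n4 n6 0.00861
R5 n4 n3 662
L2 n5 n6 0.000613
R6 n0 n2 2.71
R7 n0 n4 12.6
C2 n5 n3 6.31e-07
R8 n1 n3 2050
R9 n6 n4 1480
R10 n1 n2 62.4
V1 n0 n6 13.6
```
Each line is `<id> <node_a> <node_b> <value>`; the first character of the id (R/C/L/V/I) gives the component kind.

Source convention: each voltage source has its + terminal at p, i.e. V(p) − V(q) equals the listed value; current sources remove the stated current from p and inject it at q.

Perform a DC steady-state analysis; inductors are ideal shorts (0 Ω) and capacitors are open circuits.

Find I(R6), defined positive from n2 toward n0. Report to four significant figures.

-0.2843 A

Element admittances at DC:
  Y(R1) = 0.001435 S between n6,n5
  I1: injects 1.47 A into n1 (from n2)
  Y(R2) = 0.1862 S between n5,n4
  Y(C1) = 0.000 S between n0,n6
  Y(R3) = 0.001689 S between n4,n3
  Y(R4) = 0.01880 S between n6,n2
  L1: short n4↔n6 (DC inductor)
  Y(R5) = 0.001511 S between n4,n3
  L2: short n5↔n6 (DC inductor)
  Y(R6) = 0.3690 S between n0,n2
  Y(R7) = 0.07937 S between n0,n4
  Y(C2) = 0.000 S between n5,n3
  Y(R8) = 0.0004878 S between n1,n3
  Y(R9) = 0.0006757 S between n6,n4
  Y(R10) = 0.01603 S between n1,n2
  V1: constraint V(n0)−V(n6) = 13.6
Assemble and solve the 9×9 MNA system:
  V(n1)=88.27  V(n2)=-0.7704  V(n3)=-0.1247  V(n4)=-13.60  V(n5)=-13.60  V(n6)=-13.60
  i(L1)=1.122  i(L2)=0.000  i(V1)=-1.364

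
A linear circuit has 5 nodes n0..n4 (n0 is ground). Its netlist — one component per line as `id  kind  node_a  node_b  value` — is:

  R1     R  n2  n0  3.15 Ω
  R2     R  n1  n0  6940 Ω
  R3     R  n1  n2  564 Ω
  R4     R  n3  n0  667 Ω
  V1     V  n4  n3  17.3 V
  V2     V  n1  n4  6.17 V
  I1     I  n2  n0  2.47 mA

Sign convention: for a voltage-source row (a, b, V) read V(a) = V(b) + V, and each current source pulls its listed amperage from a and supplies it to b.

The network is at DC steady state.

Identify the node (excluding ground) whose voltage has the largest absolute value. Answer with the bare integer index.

3

Element admittances at DC:
  Y(R1) = 0.3175 S between n2,n0
  Y(R2) = 0.0001441 S between n1,n0
  Y(R3) = 0.001773 S between n1,n2
  Y(R4) = 0.001499 S between n3,n0
  V1: constraint V(n4)−V(n3) = 17.3
  V2: constraint V(n1)−V(n4) = 6.17
  I1: injects 0.00247 A into n0 (from n2)
Assemble and solve the 6×6 MNA system:
  V(n1)=10.33  V(n2)=0.04961  V(n3)=-13.14  V(n4)=4.155
  i(V1)=-0.01971  i(V2)=-0.01971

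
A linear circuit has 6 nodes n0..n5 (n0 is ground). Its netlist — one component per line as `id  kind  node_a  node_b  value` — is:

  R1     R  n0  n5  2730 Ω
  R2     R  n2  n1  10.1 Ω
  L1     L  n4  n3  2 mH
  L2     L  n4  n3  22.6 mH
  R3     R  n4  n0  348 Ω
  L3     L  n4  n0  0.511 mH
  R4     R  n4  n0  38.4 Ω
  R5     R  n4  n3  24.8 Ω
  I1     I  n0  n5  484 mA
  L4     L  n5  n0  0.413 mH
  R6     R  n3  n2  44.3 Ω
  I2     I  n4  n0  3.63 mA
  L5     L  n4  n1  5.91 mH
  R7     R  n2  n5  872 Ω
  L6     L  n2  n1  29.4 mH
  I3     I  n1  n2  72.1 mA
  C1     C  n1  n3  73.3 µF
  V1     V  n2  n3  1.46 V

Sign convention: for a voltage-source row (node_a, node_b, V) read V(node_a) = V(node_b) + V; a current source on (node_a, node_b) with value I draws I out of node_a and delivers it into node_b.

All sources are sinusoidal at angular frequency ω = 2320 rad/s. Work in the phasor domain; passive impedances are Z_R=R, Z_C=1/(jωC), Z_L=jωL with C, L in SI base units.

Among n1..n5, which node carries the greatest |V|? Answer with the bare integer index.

2

MNA unknowns: 5 node voltages V₁..V_5 plus 1 source current (V1)
R1: Y=0.0003663+0.000j on G[0,5]
R2: Y=0.09901+0.000j on G[2,1]
L1: Y=0.000-0.2155j on G[4,3]
L2: Y=0.000-0.01907j on G[4,3]
R3: Y=0.002874+0.000j on G[4,0]
L3: Y=0.000-0.8435j on G[4,0]
R4: Y=0.02604+0.000j on G[4,0]
R5: Y=0.04032+0.000j on G[4,3]
I1: z[0]−=0.484, z[5]+=0.484
L4: Y=0.000-1.044j on G[5,0]
R6: Y=0.02257+0.000j on G[3,2]
I2: z[4]−=0.00363, z[0]+=0.00363
L5: Y=0.000-0.07293j on G[4,1]
R7: Y=0.001147+0.000j on G[2,5]
L6: Y=0.000-0.01466j on G[2,1]
I3: z[1]−=0.0721, z[2]+=0.0721
C1: Y=0.000+0.1701j on G[1,3]
V1: row V2−V3=1.46, i_V1 at 2,3
solve → V1=0.2107-0.3621j, V2=1.411+0.1058j, V3=-0.04891+0.1058j, V4=-0.0007011-0.006197j, V5=0.0005583+0.4653j
aux → i_V1=-0.08819-0.02831j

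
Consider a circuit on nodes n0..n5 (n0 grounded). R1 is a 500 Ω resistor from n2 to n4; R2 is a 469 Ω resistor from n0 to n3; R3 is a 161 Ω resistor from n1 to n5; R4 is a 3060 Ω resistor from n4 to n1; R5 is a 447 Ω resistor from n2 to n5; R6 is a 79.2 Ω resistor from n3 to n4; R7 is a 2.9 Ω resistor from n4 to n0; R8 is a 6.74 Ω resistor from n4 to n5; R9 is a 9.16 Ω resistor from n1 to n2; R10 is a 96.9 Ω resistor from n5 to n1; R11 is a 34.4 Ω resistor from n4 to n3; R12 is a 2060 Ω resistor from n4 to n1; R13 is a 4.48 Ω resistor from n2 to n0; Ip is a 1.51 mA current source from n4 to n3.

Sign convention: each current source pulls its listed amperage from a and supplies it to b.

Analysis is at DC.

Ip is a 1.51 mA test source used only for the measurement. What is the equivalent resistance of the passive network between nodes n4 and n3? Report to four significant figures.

Apply KCL at each of the 5 non-ground nodes and solve the resulting linear system.
Node n1: branches {R3, R4, R9, R10, R12} → V_1 = -3.801e-05
Node n2: branches {R1, R5, R9, R13} → V_2 = -1.475e-05
Node n3: branches {R2, R6, R11, Ip} → V_3 = 0.03426
Node n4: branches {R1, R4, R6, R7, R8, R11, R12, Ip} → V_4 = -0.0002023
Node n5: branches {R3, R5, R8, R10} → V_5 = -0.0001835

R_eq = 22.82 Ω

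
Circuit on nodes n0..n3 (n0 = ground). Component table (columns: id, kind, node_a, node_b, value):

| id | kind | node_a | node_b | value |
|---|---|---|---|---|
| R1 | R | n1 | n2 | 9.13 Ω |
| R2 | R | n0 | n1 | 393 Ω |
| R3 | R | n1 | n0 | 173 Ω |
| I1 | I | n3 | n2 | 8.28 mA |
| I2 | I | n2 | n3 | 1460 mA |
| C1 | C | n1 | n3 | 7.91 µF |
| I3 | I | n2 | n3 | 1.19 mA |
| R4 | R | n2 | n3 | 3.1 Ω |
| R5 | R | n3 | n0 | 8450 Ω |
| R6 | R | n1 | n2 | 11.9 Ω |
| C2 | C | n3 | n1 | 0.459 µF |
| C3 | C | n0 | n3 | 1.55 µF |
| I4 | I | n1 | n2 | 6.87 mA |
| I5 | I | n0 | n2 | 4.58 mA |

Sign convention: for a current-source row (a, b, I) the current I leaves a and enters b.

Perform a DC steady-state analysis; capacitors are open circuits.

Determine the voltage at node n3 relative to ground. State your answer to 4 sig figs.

MNA unknowns: 3 node voltages V₁..V_3
R1: Y=0.1095 on G[1,2]
R2: Y=0.002545 on G[0,1]
R3: Y=0.005780 on G[1,0]
I1: z[3]−=0.00828, z[2]+=0.00828
I2: z[2]−=1.46, z[3]+=1.46
C1: Y=0.000 on G[1,3]
I3: z[2]−=0.00119, z[3]+=0.00119
R4: Y=0.3226 on G[2,3]
R5: Y=0.0001183 on G[3,0]
R6: Y=0.08403 on G[1,2]
C2: Y=0.000 on G[3,1]
C3: Y=0.000 on G[0,3]
I4: z[1]−=0.00687, z[2]+=0.00687
I5: z[0]−=0.00458, z[2]+=0.00458
solve → V1=0.4786, V2=0.5346, V3=5.037

5.037 V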